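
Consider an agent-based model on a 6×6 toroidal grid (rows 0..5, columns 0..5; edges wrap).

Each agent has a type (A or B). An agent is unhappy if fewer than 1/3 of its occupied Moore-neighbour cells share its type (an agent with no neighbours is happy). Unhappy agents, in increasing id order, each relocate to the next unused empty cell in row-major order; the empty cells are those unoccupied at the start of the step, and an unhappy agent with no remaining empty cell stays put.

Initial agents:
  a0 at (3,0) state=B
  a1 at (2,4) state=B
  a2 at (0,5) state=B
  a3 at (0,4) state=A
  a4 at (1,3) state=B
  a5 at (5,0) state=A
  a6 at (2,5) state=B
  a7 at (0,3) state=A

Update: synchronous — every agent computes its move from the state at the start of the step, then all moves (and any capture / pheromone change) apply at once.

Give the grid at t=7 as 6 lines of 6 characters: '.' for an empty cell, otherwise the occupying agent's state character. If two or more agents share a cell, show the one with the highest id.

t=1: a0@(3,0):B a1@(2,4):B a2@(0,0):B a3@(0,4):A a4@(1,3):B a5@(0,1):A a6@(2,5):B a7@(0,3):A
t=2: a0@(3,0):B a1@(2,4):B a2@(0,2):B a3@(0,4):A a4@(1,3):B a5@(0,5):A a6@(2,5):B a7@(0,3):A
t=3: (unchanged — steady state)

..BAAA
...B..
....BB
B.....
......
......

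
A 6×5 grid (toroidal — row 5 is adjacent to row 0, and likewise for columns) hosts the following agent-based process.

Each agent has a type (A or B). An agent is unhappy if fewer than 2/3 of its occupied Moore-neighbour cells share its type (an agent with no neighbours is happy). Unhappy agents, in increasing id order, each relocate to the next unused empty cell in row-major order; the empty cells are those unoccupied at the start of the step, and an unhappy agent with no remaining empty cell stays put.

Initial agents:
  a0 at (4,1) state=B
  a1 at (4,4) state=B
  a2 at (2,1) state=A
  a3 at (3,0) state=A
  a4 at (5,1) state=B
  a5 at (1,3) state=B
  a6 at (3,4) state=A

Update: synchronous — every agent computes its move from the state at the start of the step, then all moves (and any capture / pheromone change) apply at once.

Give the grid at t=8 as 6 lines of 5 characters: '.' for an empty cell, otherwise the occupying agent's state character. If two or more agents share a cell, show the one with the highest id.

BB..A
AB...
A....
.....
.....
.B...

t=1: a0@(0,0):B a1@(0,1):B a2@(2,1):A a3@(0,2):A a4@(5,1):B a5@(1,3):B a6@(0,3):A
t=2: a0@(0,0):B a1@(0,1):B a2@(2,1):A a3@(0,4):A a4@(5,1):B a5@(1,0):B a6@(1,1):A
t=3: a0@(0,2):B a1@(0,1):B a2@(0,3):A a3@(1,2):A a4@(5,1):B a5@(1,3):B a6@(1,4):A
t=4: a0@(0,0):B a1@(0,1):B a2@(0,4):A a3@(1,0):A a4@(5,1):B a5@(1,1):B a6@(2,0):A
t=5: a0@(0,2):B a1@(0,1):B a2@(0,3):A a3@(1,2):A a4@(5,1):B a5@(1,3):B a6@(1,4):A
t=6: a0@(0,0):B a1@(0,1):B a2@(0,4):A a3@(1,0):A a4@(5,1):B a5@(1,1):B a6@(2,0):A
t=7: a0@(0,2):B a1@(0,1):B a2@(0,3):A a3@(1,2):A a4@(5,1):B a5@(1,3):B a6@(1,4):A
t=8: a0@(0,0):B a1@(0,1):B a2@(0,4):A a3@(1,0):A a4@(5,1):B a5@(1,1):B a6@(2,0):A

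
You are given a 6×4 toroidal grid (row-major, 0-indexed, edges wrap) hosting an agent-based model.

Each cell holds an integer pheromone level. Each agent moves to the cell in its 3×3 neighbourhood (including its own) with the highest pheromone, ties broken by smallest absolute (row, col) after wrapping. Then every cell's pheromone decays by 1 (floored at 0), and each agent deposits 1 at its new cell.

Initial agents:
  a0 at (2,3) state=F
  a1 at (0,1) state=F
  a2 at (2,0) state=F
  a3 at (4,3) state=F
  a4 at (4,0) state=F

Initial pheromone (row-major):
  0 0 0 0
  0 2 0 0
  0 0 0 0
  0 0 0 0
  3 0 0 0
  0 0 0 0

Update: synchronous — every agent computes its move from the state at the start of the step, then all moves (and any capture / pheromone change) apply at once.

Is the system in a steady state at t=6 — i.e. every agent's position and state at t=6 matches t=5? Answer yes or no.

t=1: a0@(1,0) a1@(1,1) a2@(1,1) a3@(4,0) a4@(4,0) | pheromone: 0 0 0 0 / 1 3 0 0 / 0 0 0 0 / 0 0 0 0 / 4 0 0 0 / 0 0 0 0
t=2: a0@(1,1) a1@(1,1) a2@(1,1) a3@(4,0) a4@(4,0) | pheromone: 0 0 0 0 / 0 5 0 0 / 0 0 0 0 / 0 0 0 0 / 5 0 0 0 / 0 0 0 0
t=3: a0@(1,1) a1@(1,1) a2@(1,1) a3@(4,0) a4@(4,0) | pheromone: 0 0 0 0 / 0 7 0 0 / 0 0 0 0 / 0 0 0 0 / 6 0 0 0 / 0 0 0 0
t=4: a0@(1,1) a1@(1,1) a2@(1,1) a3@(4,0) a4@(4,0) | pheromone: 0 0 0 0 / 0 9 0 0 / 0 0 0 0 / 0 0 0 0 / 7 0 0 0 / 0 0 0 0
t=5: a0@(1,1) a1@(1,1) a2@(1,1) a3@(4,0) a4@(4,0) | pheromone: 0 0 0 0 / 0 11 0 0 / 0 0 0 0 / 0 0 0 0 / 8 0 0 0 / 0 0 0 0
t=6: a0@(1,1) a1@(1,1) a2@(1,1) a3@(4,0) a4@(4,0) | pheromone: 0 0 0 0 / 0 13 0 0 / 0 0 0 0 / 0 0 0 0 / 9 0 0 0 / 0 0 0 0

yes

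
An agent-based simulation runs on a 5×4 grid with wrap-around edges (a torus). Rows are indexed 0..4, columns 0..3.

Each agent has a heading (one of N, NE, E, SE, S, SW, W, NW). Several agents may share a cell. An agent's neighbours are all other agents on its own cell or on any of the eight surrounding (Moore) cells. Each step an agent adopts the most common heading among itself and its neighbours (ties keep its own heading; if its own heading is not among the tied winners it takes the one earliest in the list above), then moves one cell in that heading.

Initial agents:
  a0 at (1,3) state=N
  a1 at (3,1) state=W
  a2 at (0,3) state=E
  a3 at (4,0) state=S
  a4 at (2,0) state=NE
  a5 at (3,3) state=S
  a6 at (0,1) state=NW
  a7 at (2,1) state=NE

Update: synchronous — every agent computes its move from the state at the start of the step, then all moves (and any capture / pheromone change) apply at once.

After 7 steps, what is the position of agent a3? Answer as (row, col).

t=1: a0@(0,3):N a1@(2,2):NE a2@(0,0):E a3@(0,0):S a4@(1,1):NE a5@(4,3):S a6@(4,0):NW a7@(1,2):NE
t=2: a0@(1,3):S a1@(1,3):NE a2@(1,0):S a3@(1,0):S a4@(0,2):NE a5@(0,3):S a6@(0,0):S a7@(0,3):NE
t=3: a0@(2,3):S a1@(2,3):S a2@(2,0):S a3@(2,0):S a4@(4,3):NE a5@(1,3):S a6@(1,0):S a7@(1,3):S
t=4: a0@(3,3):S a1@(3,3):S a2@(3,0):S a3@(3,0):S a4@(3,0):NE a5@(2,3):S a6@(2,0):S a7@(2,3):S
t=5: a0@(4,3):S a1@(4,3):S a2@(4,0):S a3@(4,0):S a4@(4,0):S a5@(3,3):S a6@(3,0):S a7@(3,3):S
t=6: a0@(0,3):S a1@(0,3):S a2@(0,0):S a3@(0,0):S a4@(0,0):S a5@(4,3):S a6@(4,0):S a7@(4,3):S
t=7: a0@(1,3):S a1@(1,3):S a2@(1,0):S a3@(1,0):S a4@(1,0):S a5@(0,3):S a6@(0,0):S a7@(0,3):S

(1, 0)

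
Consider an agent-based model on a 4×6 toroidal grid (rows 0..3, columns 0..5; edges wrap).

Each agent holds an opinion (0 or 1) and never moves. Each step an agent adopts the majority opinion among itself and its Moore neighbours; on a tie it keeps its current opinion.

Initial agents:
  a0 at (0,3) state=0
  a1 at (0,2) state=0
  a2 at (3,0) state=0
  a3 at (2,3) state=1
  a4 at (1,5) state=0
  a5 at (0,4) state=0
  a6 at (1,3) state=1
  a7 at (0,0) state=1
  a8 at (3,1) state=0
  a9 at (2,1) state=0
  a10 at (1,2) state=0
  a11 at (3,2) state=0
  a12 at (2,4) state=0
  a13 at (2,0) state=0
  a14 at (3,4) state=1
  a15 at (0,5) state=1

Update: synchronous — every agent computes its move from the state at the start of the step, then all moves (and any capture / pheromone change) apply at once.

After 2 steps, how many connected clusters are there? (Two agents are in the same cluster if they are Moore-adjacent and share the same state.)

t=1: a0@(0,3):0 a1@(0,2):0 a2@(3,0):0 a3@(2,3):1 a4@(1,5):0 a5@(0,4):0 a6@(1,3):0 a7@(0,0):0 a8@(3,1):0 a9@(2,1):0 a10@(1,2):0 a11@(3,2):0 a12@(2,4):1 a13@(2,0):0 a14@(3,4):1 a15@(0,5):1
t=2: a0@(0,3):0 a1@(0,2):0 a2@(3,0):0 a3@(2,3):1 a4@(1,5):0 a5@(0,4):0 a6@(1,3):0 a7@(0,0):0 a8@(3,1):0 a9@(2,1):0 a10@(1,2):0 a11@(3,2):0 a12@(2,4):1 a13@(2,0):0 a14@(3,4):1 a15@(0,5):0

2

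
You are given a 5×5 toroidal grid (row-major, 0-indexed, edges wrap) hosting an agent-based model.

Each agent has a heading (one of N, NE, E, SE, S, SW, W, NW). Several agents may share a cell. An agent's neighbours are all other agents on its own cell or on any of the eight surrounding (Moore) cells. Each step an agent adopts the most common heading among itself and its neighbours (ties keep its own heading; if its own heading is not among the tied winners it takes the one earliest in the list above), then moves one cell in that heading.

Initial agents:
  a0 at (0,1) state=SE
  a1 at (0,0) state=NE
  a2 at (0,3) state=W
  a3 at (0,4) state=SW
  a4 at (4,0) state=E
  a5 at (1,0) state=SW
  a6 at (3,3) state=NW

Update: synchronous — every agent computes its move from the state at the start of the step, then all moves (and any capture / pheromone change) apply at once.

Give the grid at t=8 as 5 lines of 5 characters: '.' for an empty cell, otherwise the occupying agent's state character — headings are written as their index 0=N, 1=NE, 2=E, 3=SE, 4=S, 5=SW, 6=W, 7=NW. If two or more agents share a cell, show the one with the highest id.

t=1: a0@(1,2):SE a1@(1,4):SW a2@(0,2):W a3@(1,3):SW a4@(4,1):E a5@(2,4):SW a6@(2,2):NW
t=2: a0@(2,3):SE a1@(2,3):SW a2@(0,1):W a3@(2,2):SW a4@(4,2):E a5@(3,3):SW a6@(1,1):NW
t=3: a0@(3,2):SW a1@(3,2):SW a2@(0,0):W a3@(3,1):SW a4@(4,3):E a5@(4,2):SW a6@(0,0):NW
t=4: a0@(4,1):SW a1@(4,1):SW a2@(0,4):W a3@(4,0):SW a4@(0,2):SW a5@(0,1):SW a6@(4,4):NW
t=5: a0@(0,0):SW a1@(0,0):SW a2@(0,3):W a3@(0,4):SW a4@(1,1):SW a5@(1,0):SW a6@(3,3):NW
t=6: a0@(1,4):SW a1@(1,4):SW a2@(0,2):W a3@(1,3):SW a4@(2,0):SW a5@(2,4):SW a6@(2,2):NW
t=7: a0@(2,3):SW a1@(2,3):SW a2@(0,1):W a3@(2,2):SW a4@(3,4):SW a5@(3,3):SW a6@(1,1):NW
t=8: a0@(3,2):SW a1@(3,2):SW a2@(0,0):W a3@(3,1):SW a4@(4,3):SW a5@(4,2):SW a6@(0,0):NW

7....
.....
.....
.55..
..55.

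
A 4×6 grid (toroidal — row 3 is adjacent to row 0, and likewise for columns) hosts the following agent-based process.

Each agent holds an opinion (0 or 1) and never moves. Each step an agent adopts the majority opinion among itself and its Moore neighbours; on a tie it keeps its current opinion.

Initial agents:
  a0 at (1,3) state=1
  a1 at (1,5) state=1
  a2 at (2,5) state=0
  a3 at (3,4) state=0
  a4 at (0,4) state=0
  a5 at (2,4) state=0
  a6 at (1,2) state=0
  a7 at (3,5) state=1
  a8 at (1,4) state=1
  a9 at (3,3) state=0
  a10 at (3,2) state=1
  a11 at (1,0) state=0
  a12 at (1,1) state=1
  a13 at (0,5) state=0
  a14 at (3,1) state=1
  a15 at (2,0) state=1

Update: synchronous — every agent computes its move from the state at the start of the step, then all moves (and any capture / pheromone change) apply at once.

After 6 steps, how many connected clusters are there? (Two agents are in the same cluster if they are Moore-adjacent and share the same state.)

3

t=1: a0@(1,3):0 a1@(1,5):0 a2@(2,5):0 a3@(3,4):0 a4@(0,4):0 a5@(2,4):0 a6@(1,2):1 a7@(3,5):0 a8@(1,4):0 a9@(3,3):0 a10@(3,2):1 a11@(1,0):0 a12@(1,1):1 a13@(0,5):0 a14@(3,1):1 a15@(2,0):1
t=2: a0@(1,3):0 a1@(1,5):0 a2@(2,5):0 a3@(3,4):0 a4@(0,4):0 a5@(2,4):0 a6@(1,2):1 a7@(3,5):0 a8@(1,4):0 a9@(3,3):0 a10@(3,2):1 a11@(1,0):0 a12@(1,1):1 a13@(0,5):0 a14@(3,1):1 a15@(2,0):0
t=3: (unchanged — steady state)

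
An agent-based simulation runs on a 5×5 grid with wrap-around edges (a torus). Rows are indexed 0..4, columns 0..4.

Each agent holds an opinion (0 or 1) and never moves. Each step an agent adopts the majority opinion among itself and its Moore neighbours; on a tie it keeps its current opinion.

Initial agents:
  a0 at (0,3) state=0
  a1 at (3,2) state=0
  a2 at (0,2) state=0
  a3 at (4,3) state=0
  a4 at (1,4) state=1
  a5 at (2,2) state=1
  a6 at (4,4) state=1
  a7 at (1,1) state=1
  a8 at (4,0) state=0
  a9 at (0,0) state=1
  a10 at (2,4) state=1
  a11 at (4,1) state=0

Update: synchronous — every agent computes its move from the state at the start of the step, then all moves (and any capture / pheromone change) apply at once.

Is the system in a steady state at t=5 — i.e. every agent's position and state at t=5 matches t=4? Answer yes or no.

yes

t=1: a0@(0,3):0 a1@(3,2):0 a2@(0,2):0 a3@(4,3):0 a4@(1,4):1 a5@(2,2):1 a6@(4,4):0 a7@(1,1):1 a8@(4,0):0 a9@(0,0):1 a10@(2,4):1 a11@(4,1):0
t=2: (unchanged — steady state)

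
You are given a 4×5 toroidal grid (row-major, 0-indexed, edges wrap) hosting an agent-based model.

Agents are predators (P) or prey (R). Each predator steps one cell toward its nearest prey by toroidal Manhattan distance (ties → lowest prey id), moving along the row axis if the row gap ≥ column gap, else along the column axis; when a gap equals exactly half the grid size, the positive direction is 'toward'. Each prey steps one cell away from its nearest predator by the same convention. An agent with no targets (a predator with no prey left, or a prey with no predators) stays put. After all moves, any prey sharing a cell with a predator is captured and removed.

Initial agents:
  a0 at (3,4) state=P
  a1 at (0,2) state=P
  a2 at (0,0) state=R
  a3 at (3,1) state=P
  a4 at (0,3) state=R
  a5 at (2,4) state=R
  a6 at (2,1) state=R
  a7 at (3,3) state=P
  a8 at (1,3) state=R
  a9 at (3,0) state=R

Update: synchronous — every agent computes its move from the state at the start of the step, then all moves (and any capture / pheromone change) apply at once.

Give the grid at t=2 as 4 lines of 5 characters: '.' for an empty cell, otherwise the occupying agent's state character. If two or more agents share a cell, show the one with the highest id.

t=1: a0@(2,4):P a1@(0,3):P a2@(1,0):R a3@(2,1):P a4@(0,4):R a5@(1,4):R a6@(1,1):R a7@(0,3):P a8@(2,3):R a9@(3,1):R
t=2: a0@(1,4):P a1@(0,4):P a2@(0,0):R a3@(1,1):P a4@(0,0):R a6@(0,1):R a7@(0,4):P a8@(2,2):R a9@(0,1):R

RR..P
.P..P
..R..
.....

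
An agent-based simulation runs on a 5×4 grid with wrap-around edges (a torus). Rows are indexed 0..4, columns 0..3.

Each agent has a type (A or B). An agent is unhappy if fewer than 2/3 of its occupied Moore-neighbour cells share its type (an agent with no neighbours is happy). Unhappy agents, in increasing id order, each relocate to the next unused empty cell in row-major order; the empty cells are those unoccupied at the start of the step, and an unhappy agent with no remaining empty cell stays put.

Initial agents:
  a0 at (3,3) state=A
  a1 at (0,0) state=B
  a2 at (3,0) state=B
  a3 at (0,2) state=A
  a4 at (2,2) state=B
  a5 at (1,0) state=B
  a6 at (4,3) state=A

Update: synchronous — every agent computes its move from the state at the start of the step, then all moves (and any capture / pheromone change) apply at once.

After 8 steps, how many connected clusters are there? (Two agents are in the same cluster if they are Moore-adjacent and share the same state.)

2

t=1: a0@(0,1):A a1@(0,3):B a2@(1,1):B a3@(0,2):A a4@(1,2):B a5@(1,0):B a6@(1,3):A
t=2: a0@(0,0):A a1@(2,0):B a2@(2,1):B a3@(2,2):A a4@(2,3):B a5@(3,0):B a6@(3,1):A
t=3: a0@(0,0):A a1@(2,0):B a2@(0,1):B a3@(0,2):A a4@(2,3):B a5@(3,0):B a6@(0,3):A
t=4: a0@(1,0):A a1@(2,0):B a2@(1,1):B a3@(1,2):A a4@(2,3):B a5@(3,0):B a6@(0,3):A
t=5: a0@(0,0):A a1@(2,0):B a2@(0,1):B a3@(0,2):A a4@(1,3):B a5@(3,0):B a6@(0,3):A
t=6: a0@(1,0):A a1@(2,0):B a2@(1,1):B a3@(1,2):A a4@(2,1):B a5@(3,0):B a6@(0,3):A
t=7: a0@(0,0):A a1@(2,0):B a2@(0,1):B a3@(0,2):A a4@(1,3):B a5@(3,0):B a6@(0,3):A
t=8: a0@(1,0):A a1@(2,0):B a2@(1,1):B a3@(1,2):A a4@(2,1):B a5@(3,0):B a6@(0,3):A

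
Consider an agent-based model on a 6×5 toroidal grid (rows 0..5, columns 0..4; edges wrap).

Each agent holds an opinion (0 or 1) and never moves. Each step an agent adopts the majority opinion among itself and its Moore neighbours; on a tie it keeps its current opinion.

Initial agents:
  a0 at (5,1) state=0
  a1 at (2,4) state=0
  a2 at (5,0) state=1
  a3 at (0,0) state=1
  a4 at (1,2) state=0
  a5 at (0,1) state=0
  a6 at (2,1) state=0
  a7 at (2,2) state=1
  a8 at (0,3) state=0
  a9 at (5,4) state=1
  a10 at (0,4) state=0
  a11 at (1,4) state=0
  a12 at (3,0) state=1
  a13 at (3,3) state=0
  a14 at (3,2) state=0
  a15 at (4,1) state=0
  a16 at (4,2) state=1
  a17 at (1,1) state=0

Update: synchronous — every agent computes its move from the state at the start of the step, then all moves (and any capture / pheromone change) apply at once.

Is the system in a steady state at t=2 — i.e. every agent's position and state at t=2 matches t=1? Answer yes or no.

no

t=1: a0@(5,1):0 a1@(2,4):0 a2@(5,0):0 a3@(0,0):0 a4@(1,2):0 a5@(0,1):0 a6@(2,1):0 a7@(2,2):0 a8@(0,3):0 a9@(5,4):1 a10@(0,4):0 a11@(1,4):0 a12@(3,0):0 a13@(3,3):0 a14@(3,2):0 a15@(4,1):0 a16@(4,2):0 a17@(1,1):0
t=2: a0@(5,1):0 a1@(2,4):0 a2@(5,0):0 a3@(0,0):0 a4@(1,2):0 a5@(0,1):0 a6@(2,1):0 a7@(2,2):0 a8@(0,3):0 a9@(5,4):0 a10@(0,4):0 a11@(1,4):0 a12@(3,0):0 a13@(3,3):0 a14@(3,2):0 a15@(4,1):0 a16@(4,2):0 a17@(1,1):0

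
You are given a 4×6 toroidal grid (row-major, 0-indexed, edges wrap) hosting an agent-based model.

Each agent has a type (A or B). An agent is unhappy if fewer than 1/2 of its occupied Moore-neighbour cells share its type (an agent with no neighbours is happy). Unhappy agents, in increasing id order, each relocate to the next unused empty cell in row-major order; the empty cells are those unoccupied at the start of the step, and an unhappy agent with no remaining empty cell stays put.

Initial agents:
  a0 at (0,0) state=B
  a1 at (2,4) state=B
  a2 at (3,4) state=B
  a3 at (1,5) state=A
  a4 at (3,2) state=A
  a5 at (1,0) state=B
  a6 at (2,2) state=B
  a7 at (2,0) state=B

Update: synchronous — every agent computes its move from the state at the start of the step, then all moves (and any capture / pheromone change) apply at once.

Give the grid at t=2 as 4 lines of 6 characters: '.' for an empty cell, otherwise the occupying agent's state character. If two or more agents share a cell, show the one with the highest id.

B.ABA.
B.....
B...B.
....B.

t=1: a0@(0,0):B a1@(2,4):B a2@(3,4):B a3@(0,1):A a4@(0,2):A a5@(1,0):B a6@(0,3):B a7@(2,0):B
t=2: a0@(0,0):B a1@(2,4):B a2@(3,4):B a3@(0,4):A a4@(0,2):A a5@(1,0):B a6@(0,3):B a7@(2,0):B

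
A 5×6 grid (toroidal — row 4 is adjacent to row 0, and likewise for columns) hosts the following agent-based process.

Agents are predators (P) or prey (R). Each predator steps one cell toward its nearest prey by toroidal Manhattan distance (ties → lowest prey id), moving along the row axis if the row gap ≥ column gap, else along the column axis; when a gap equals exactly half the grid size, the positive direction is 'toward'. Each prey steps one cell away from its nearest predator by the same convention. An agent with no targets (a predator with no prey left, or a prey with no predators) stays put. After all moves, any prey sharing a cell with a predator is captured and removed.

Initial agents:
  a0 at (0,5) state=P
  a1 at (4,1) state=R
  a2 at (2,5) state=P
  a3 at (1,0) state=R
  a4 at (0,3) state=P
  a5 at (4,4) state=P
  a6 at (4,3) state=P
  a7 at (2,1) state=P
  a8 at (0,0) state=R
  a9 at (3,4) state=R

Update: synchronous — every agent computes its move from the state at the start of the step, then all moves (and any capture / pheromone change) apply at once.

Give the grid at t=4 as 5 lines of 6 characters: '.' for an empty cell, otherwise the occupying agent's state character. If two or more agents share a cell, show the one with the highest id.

t=1: a0@(0,0):P a1@(4,0):R a2@(1,5):P a3@(2,0):R a4@(0,2):P a5@(3,4):P a6@(4,2):P a7@(3,1):P a8@(0,1):R a9@(2,4):R
t=2: a0@(4,0):P a1@(3,0):R a2@(2,5):P a3@(3,0):R a4@(0,1):P a5@(2,4):P a6@(4,1):P a7@(4,1):P a8@(0,2):R a9@(1,4):R
t=3: a0@(3,0):P a1@(2,0):R a2@(3,5):P a3@(2,0):R a4@(0,2):P a5@(1,4):P a6@(3,1):P a7@(3,1):P a8@(0,3):R a9@(0,4):R
t=4: a0@(2,0):P a1@(1,0):R a2@(2,5):P a3@(1,0):R a4@(0,3):P a5@(0,4):P a6@(2,1):P a7@(2,1):P a9@(4,4):R

...PP.
R.....
PP...P
......
....R.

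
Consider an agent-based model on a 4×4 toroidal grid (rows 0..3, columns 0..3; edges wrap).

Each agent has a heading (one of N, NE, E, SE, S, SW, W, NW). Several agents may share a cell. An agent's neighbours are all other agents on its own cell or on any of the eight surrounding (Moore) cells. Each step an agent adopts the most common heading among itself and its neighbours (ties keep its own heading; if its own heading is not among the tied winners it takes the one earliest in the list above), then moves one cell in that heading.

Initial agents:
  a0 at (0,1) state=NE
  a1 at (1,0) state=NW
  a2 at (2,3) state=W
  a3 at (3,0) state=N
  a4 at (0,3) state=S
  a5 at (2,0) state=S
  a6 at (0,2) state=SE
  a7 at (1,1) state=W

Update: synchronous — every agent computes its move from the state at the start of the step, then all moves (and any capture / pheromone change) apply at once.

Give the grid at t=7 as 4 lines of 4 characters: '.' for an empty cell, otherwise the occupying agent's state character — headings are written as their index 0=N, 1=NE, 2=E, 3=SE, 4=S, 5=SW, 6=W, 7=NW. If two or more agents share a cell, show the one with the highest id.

t=1: a0@(3,2):NE a1@(2,0):S a2@(2,2):W a3@(0,0):S a4@(1,3):S a5@(2,3):W a6@(1,3):SE a7@(1,0):W
t=2: a0@(3,1):W a1@(3,0):S a2@(2,1):W a3@(1,0):S a4@(2,3):S a5@(2,2):W a6@(2,3):S a7@(2,0):S
t=3: a0@(3,0):W a1@(0,0):S a2@(2,0):W a3@(2,0):S a4@(3,3):S a5@(2,1):W a6@(3,3):S a7@(3,0):S
t=4: a0@(0,0):S a1@(1,0):S a2@(3,0):S a3@(3,0):S a4@(0,3):S a5@(2,0):W a6@(0,3):S a7@(0,0):S
t=5: a0@(1,0):S a1@(2,0):S a2@(0,0):S a3@(0,0):S a4@(1,3):S a5@(3,0):S a6@(1,3):S a7@(1,0):S
t=6: a0@(2,0):S a1@(3,0):S a2@(1,0):S a3@(1,0):S a4@(2,3):S a5@(0,0):S a6@(2,3):S a7@(2,0):S
t=7: a0@(3,0):S a1@(0,0):S a2@(2,0):S a3@(2,0):S a4@(3,3):S a5@(1,0):S a6@(3,3):S a7@(3,0):S

4...
4...
4...
4..4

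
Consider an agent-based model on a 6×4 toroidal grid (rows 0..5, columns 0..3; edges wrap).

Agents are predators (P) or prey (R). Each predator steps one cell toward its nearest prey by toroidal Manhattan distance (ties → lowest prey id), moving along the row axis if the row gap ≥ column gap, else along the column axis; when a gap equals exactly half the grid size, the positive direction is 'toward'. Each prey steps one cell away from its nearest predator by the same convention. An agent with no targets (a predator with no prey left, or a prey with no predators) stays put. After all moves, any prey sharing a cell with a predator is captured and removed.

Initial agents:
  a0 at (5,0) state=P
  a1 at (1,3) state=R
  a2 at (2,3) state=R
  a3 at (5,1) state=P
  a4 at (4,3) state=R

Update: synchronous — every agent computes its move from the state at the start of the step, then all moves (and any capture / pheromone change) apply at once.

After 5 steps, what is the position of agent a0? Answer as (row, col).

(2, 2)

t=1: a0@(4,0):P a1@(2,3):R a2@(1,3):R a3@(5,2):P a4@(3,3):R
t=2: a0@(3,0):P a1@(1,3):R a2@(2,3):R a3@(0,2):P a4@(2,3):R
t=3: a0@(2,0):P a1@(2,3):R a2@(1,3):R a3@(1,2):P a4@(1,3):R
t=4: a0@(2,3):P a1@(2,2):R a2@(1,0):R a3@(1,3):P a4@(1,0):R
t=5: a0@(2,2):P a1@(2,1):R a2@(1,1):R a3@(1,0):P a4@(1,1):R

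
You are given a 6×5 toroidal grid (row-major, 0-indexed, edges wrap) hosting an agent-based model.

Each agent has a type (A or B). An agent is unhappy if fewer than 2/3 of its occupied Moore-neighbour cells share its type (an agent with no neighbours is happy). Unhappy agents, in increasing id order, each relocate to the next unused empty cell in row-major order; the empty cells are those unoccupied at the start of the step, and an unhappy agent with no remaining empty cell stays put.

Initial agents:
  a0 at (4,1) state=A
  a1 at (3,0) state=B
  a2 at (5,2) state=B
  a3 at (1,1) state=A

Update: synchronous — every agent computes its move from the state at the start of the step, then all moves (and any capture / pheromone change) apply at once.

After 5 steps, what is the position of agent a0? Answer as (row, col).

(0, 0)

t=1: a0@(0,0):A a1@(0,1):B a2@(0,2):B a3@(1,1):A
t=2: a0@(0,3):A a1@(0,4):B a2@(1,0):B a3@(1,2):A
t=3: a0@(0,0):A a1@(0,1):B a2@(1,0):B a3@(1,2):A
t=4: a0@(0,2):A a1@(0,3):B a2@(0,4):B a3@(1,1):A
t=5: a0@(0,0):A a1@(0,1):B a2@(0,4):B a3@(1,1):A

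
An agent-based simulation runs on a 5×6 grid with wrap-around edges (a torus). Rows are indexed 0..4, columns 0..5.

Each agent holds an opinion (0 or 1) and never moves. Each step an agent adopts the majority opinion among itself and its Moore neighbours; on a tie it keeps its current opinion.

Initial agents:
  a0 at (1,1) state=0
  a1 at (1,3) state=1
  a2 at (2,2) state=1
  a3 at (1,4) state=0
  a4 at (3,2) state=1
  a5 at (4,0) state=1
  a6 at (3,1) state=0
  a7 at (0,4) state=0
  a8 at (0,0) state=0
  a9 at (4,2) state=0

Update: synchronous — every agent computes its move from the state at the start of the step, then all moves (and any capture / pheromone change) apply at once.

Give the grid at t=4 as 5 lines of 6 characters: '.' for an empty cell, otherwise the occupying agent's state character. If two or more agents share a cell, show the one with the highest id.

t=1: a0@(1,1):0 a1@(1,3):1 a2@(2,2):1 a3@(1,4):0 a4@(3,2):1 a5@(4,0):0 a6@(3,1):1 a7@(0,4):0 a8@(0,0):0 a9@(4,2):0
t=2: a0@(1,1):0 a1@(1,3):1 a2@(2,2):1 a3@(1,4):0 a4@(3,2):1 a5@(4,0):0 a6@(3,1):1 a7@(0,4):0 a8@(0,0):0 a9@(4,2):1
t=3: (unchanged — steady state)

0...0.
.0.10.
..1...
.11...
0.1...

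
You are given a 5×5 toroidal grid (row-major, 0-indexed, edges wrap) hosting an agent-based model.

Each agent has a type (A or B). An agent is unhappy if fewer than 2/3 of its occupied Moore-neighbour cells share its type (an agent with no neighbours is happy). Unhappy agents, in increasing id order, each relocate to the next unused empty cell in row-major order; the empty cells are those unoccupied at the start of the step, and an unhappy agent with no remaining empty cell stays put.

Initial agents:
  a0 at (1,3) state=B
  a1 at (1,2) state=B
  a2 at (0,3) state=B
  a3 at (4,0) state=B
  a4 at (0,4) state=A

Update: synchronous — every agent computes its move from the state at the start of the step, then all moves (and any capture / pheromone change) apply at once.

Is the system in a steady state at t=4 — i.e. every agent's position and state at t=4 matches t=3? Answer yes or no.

yes

t=1: a0@(1,3):B a1@(1,2):B a2@(0,3):B a3@(0,0):B a4@(0,1):A
t=2: a0@(1,3):B a1@(1,2):B a2@(0,3):B a3@(0,2):B a4@(0,4):A
t=3: a0@(1,3):B a1@(1,2):B a2@(0,3):B a3@(0,2):B a4@(0,0):A
t=4: (unchanged — steady state)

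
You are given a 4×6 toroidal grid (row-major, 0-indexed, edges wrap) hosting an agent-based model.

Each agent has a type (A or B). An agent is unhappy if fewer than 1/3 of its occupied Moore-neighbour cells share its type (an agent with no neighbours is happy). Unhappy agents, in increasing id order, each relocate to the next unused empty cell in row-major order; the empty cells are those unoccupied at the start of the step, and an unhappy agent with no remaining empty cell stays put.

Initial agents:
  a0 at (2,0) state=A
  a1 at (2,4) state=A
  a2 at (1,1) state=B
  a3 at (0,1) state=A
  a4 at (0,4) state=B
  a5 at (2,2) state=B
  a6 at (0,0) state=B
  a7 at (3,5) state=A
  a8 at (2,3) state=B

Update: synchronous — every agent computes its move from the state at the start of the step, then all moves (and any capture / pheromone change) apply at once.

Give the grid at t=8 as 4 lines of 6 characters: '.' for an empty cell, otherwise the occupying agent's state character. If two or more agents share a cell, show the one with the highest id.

BA..B.
.B....
A.BBA.
.....A

t=1: a0@(2,0):A a1@(2,4):A a2@(1,1):B a3@(0,2):A a4@(0,3):B a5@(2,2):B a6@(0,0):B a7@(3,5):A a8@(2,3):B
t=2: a0@(2,0):A a1@(2,4):A a2@(1,1):B a3@(0,1):A a4@(0,4):B a5@(2,2):B a6@(0,0):B a7@(3,5):A a8@(2,3):B
t=3: a0@(2,0):A a1@(2,4):A a2@(1,1):B a3@(0,2):A a4@(0,3):B a5@(2,2):B a6@(0,0):B a7@(3,5):A a8@(2,3):B
t=4: a0@(2,0):A a1@(2,4):A a2@(1,1):B a3@(0,1):A a4@(0,4):B a5@(2,2):B a6@(0,0):B a7@(3,5):A a8@(2,3):B
t=5: a0@(2,0):A a1@(2,4):A a2@(1,1):B a3@(0,2):A a4@(0,3):B a5@(2,2):B a6@(0,0):B a7@(3,5):A a8@(2,3):B
t=6: a0@(2,0):A a1@(2,4):A a2@(1,1):B a3@(0,1):A a4@(0,4):B a5@(2,2):B a6@(0,0):B a7@(3,5):A a8@(2,3):B
t=7: a0@(2,0):A a1@(2,4):A a2@(1,1):B a3@(0,2):A a4@(0,3):B a5@(2,2):B a6@(0,0):B a7@(3,5):A a8@(2,3):B
t=8: a0@(2,0):A a1@(2,4):A a2@(1,1):B a3@(0,1):A a4@(0,4):B a5@(2,2):B a6@(0,0):B a7@(3,5):A a8@(2,3):B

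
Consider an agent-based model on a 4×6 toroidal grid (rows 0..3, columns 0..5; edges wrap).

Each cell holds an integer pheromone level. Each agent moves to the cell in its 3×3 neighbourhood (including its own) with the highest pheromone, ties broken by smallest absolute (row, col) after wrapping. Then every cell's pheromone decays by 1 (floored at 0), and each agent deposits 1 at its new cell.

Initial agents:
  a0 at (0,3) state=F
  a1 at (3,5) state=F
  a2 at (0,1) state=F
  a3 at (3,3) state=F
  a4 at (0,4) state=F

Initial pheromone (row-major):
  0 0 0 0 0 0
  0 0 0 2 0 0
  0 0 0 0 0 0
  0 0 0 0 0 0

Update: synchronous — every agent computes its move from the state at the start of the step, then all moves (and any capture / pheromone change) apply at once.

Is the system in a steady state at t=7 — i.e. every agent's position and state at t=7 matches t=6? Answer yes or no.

yes

t=1: a0@(1,3) a1@(0,0) a2@(0,0) a3@(0,2) a4@(1,3) | pheromone: 2 0 1 0 0 0 / 0 0 0 3 0 0 / 0 0 0 0 0 0 / 0 0 0 0 0 0
t=2: a0@(1,3) a1@(0,0) a2@(0,0) a3@(1,3) a4@(1,3) | pheromone: 3 0 0 0 0 0 / 0 0 0 5 0 0 / 0 0 0 0 0 0 / 0 0 0 0 0 0
t=3: a0@(1,3) a1@(0,0) a2@(0,0) a3@(1,3) a4@(1,3) | pheromone: 4 0 0 0 0 0 / 0 0 0 7 0 0 / 0 0 0 0 0 0 / 0 0 0 0 0 0
t=4: a0@(1,3) a1@(0,0) a2@(0,0) a3@(1,3) a4@(1,3) | pheromone: 5 0 0 0 0 0 / 0 0 0 9 0 0 / 0 0 0 0 0 0 / 0 0 0 0 0 0
t=5: a0@(1,3) a1@(0,0) a2@(0,0) a3@(1,3) a4@(1,3) | pheromone: 6 0 0 0 0 0 / 0 0 0 11 0 0 / 0 0 0 0 0 0 / 0 0 0 0 0 0
t=6: a0@(1,3) a1@(0,0) a2@(0,0) a3@(1,3) a4@(1,3) | pheromone: 7 0 0 0 0 0 / 0 0 0 13 0 0 / 0 0 0 0 0 0 / 0 0 0 0 0 0
t=7: a0@(1,3) a1@(0,0) a2@(0,0) a3@(1,3) a4@(1,3) | pheromone: 8 0 0 0 0 0 / 0 0 0 15 0 0 / 0 0 0 0 0 0 / 0 0 0 0 0 0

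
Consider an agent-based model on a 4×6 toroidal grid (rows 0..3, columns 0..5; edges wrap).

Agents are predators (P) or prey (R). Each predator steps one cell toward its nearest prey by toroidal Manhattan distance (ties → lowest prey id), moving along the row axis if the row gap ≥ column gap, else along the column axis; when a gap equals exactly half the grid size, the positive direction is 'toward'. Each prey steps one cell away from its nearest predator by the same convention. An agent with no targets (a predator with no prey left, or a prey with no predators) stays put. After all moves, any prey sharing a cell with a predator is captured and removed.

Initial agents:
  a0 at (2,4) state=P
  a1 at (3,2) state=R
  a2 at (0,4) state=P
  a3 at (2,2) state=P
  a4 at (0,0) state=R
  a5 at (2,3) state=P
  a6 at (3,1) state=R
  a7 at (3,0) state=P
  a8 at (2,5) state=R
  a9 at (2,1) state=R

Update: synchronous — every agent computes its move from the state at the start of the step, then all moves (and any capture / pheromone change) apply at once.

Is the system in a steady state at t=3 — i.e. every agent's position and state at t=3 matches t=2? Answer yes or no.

no

t=1: a0@(2,5):P a1@(0,2):R a2@(0,5):P a3@(3,2):P a4@(1,0):R a5@(3,3):P a7@(0,0):P a8@(2,0):R a9@(2,0):R
t=2: a0@(2,0):P a1@(1,2):R a2@(1,5):P a3@(0,2):P a5@(0,3):P a7@(1,0):P a8@(2,1):R a9@(2,1):R
t=3: a0@(2,1):P a1@(2,2):R a2@(1,0):P a3@(1,2):P a5@(1,3):P a7@(1,1):P a8@(2,2):R a9@(2,2):R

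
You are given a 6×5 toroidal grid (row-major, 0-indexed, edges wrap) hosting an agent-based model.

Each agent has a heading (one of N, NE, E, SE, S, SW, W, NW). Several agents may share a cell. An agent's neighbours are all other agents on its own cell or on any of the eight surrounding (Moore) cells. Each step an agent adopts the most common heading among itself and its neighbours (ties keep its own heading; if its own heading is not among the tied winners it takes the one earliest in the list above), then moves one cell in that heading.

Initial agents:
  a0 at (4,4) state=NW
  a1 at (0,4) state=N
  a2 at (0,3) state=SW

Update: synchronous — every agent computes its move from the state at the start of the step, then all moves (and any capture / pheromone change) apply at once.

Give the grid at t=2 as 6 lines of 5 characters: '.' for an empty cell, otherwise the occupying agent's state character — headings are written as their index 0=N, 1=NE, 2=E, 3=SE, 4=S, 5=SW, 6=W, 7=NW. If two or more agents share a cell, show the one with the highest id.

t=1: a0@(3,3):NW a1@(5,4):N a2@(1,2):SW
t=2: a0@(2,2):NW a1@(4,4):N a2@(2,1):SW

.....
.....
.57..
.....
....0
.....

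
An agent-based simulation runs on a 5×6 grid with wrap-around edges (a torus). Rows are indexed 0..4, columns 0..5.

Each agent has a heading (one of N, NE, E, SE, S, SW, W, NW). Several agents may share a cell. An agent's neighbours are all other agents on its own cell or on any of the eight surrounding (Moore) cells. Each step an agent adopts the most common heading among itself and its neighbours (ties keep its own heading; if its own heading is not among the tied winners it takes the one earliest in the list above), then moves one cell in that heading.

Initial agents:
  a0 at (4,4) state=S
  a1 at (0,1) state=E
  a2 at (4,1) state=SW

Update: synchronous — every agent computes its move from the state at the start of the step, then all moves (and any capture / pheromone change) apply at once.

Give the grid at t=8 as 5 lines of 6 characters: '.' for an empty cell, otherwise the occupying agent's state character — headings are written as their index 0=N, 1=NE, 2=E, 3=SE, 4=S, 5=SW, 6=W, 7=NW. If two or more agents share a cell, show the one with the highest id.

...2..
......
....45
......
......

t=1: a0@(0,4):S a1@(0,2):E a2@(0,0):SW
t=2: a0@(1,4):S a1@(0,3):E a2@(1,5):SW
t=3: a0@(2,4):S a1@(0,4):E a2@(2,4):SW
t=4: a0@(3,4):S a1@(0,5):E a2@(3,3):SW
t=5: a0@(4,4):S a1@(0,0):E a2@(4,2):SW
t=6: a0@(0,4):S a1@(0,1):E a2@(0,1):SW
t=7: a0@(1,4):S a1@(0,2):E a2@(1,0):SW
t=8: a0@(2,4):S a1@(0,3):E a2@(2,5):SW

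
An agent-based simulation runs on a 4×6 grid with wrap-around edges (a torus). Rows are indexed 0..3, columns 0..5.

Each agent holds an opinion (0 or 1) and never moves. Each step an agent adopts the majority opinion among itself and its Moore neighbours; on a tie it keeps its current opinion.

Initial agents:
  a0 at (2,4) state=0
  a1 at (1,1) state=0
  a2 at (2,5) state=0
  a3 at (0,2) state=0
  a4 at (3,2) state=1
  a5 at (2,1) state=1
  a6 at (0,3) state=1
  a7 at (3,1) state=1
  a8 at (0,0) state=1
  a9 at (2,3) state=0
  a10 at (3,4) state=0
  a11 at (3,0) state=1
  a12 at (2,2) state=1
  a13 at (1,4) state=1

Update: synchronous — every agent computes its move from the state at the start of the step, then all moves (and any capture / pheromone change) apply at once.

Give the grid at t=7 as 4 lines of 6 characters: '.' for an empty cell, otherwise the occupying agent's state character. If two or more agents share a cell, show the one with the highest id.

t=1: a0@(2,4):0 a1@(1,1):1 a2@(2,5):0 a3@(0,2):1 a4@(3,2):1 a5@(2,1):1 a6@(0,3):1 a7@(3,1):1 a8@(0,0):1 a9@(2,3):0 a10@(3,4):0 a11@(3,0):1 a12@(2,2):1 a13@(1,4):0
t=2: (unchanged — steady state)

1.11..
.1..0.
.11000
111.0.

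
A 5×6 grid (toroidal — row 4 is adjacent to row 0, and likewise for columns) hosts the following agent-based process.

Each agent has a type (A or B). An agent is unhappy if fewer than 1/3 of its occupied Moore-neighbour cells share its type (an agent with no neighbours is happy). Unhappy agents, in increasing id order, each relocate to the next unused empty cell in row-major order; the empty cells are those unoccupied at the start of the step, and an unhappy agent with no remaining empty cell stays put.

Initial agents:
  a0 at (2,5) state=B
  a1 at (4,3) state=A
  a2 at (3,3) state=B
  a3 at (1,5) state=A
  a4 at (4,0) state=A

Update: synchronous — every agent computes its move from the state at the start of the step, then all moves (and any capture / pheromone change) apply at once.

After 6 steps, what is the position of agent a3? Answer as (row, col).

t=1: a0@(0,0):B a1@(0,1):A a2@(0,2):B a3@(0,3):A a4@(4,0):A
t=2: a0@(0,4):B a1@(0,1):A a2@(0,5):B a3@(1,0):A a4@(4,0):A
t=3: (unchanged — steady state)

(1, 0)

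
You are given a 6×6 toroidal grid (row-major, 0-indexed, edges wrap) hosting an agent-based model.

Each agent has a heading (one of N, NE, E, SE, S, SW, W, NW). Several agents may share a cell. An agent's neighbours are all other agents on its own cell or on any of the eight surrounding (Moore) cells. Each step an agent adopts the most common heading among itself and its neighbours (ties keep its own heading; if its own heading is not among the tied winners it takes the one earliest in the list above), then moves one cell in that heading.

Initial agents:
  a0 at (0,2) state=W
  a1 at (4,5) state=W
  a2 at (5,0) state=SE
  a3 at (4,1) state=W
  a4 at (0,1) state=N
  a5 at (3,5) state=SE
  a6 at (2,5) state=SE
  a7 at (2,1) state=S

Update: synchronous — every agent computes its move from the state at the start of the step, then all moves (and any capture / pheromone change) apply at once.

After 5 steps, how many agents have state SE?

t=1: a0@(0,1):W a1@(5,0):SE a2@(5,5):W a3@(4,0):W a4@(5,1):N a5@(4,0):SE a6@(3,0):SE a7@(3,1):S
t=2: a0@(0,0):W a1@(5,5):W a2@(5,4):W a3@(5,1):SE a4@(0,2):SE a5@(5,1):SE a6@(4,1):SE a7@(4,2):SE
t=3: a0@(0,5):W a1@(5,4):W a2@(5,3):W a3@(0,2):SE a4@(1,3):SE a5@(0,2):SE a6@(5,2):SE a7@(5,3):SE
t=4: a0@(0,4):W a1@(5,3):W a2@(0,4):SE a3@(1,3):SE a4@(2,4):SE a5@(1,3):SE a6@(0,3):SE a7@(0,4):SE
t=5: a0@(1,5):SE a1@(0,4):SE a2@(1,5):SE a3@(2,4):SE a4@(3,5):SE a5@(2,4):SE a6@(1,4):SE a7@(1,5):SE

8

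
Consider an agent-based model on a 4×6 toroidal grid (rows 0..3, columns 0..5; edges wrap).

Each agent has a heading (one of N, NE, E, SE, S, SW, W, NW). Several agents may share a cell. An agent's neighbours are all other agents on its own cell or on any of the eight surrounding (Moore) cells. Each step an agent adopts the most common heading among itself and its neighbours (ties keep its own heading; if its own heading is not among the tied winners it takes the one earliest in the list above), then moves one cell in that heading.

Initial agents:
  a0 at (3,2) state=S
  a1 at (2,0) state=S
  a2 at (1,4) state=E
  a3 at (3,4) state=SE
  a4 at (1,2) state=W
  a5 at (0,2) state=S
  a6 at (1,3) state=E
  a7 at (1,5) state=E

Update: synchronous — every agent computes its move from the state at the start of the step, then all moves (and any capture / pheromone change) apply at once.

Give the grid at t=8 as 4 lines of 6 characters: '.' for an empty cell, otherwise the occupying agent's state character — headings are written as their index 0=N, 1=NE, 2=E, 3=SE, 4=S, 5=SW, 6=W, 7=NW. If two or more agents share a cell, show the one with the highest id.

t=1: a0@(0,2):S a1@(3,0):S a2@(1,5):E a3@(0,5):SE a4@(1,1):W a5@(1,2):S a6@(1,4):E a7@(1,0):E
t=2: a0@(1,2):S a1@(0,0):S a2@(1,0):E a3@(0,0):E a4@(2,1):S a5@(2,2):S a6@(1,5):E a7@(1,1):E
t=3: a0@(2,2):S a1@(0,1):E a2@(1,1):E a3@(0,1):E a4@(3,1):S a5@(3,2):S a6@(1,0):E a7@(2,1):S
t=4: a0@(3,2):S a1@(0,2):E a2@(1,2):E a3@(0,2):E a4@(0,1):S a5@(0,2):S a6@(1,1):E a7@(3,1):S
t=5: a0@(0,2):S a1@(0,3):E a2@(1,3):E a3@(0,3):E a4@(1,1):S a5@(1,2):S a6@(1,2):E a7@(0,1):S
t=6: a0@(1,2):S a1@(0,4):E a2@(1,4):E a3@(0,4):E a4@(2,1):S a5@(2,2):S a6@(1,3):E a7@(1,1):S
t=7: a0@(2,2):S a1@(0,5):E a2@(1,5):E a3@(0,5):E a4@(3,1):S a5@(3,2):S a6@(1,4):E a7@(2,1):S
t=8: a0@(3,2):S a1@(0,0):E a2@(1,0):E a3@(0,0):E a4@(0,1):S a5@(0,2):S a6@(1,5):E a7@(3,1):S

244...
2....2
......
.44...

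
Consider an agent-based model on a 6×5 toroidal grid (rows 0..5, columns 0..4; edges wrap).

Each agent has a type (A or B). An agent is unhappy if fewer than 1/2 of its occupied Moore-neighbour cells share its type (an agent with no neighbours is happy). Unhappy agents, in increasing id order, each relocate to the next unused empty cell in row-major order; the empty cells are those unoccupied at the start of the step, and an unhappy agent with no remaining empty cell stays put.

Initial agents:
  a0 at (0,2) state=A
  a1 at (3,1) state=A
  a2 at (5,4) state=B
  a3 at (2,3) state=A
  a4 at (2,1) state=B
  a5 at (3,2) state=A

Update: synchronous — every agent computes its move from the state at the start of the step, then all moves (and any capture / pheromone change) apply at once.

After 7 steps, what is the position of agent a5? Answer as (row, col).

t=1: a0@(0,2):A a1@(3,1):A a2@(5,4):B a3@(2,3):A a4@(0,0):B a5@(3,2):A
t=2: (unchanged — steady state)

(3, 2)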